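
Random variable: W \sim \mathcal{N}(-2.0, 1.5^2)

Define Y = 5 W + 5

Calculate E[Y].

For Y = 5W + 5:
E[Y] = 5 * E[W] + 5
E[W] = -2.0 = -2
E[Y] = 5 * (-2) + 5 = -5

-5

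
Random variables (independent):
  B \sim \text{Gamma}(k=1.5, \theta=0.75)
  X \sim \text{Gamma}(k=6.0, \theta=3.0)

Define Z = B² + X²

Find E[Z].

E[Z] = E[B²] + E[X²]
E[B²] = Var(B) + E[B]² = 0.84375 + 1.265625 = 2.109375
E[X²] = Var(X) + E[X]² = 54 + 324 = 378
E[Z] = 2.109375 + 378 = 380.10938

380.10938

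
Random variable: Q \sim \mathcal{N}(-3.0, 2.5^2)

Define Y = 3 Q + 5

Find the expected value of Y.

For Y = 3Q + 5:
E[Y] = 3 * E[Q] + 5
E[Q] = -3.0 = -3
E[Y] = 3 * (-3) + 5 = -4

-4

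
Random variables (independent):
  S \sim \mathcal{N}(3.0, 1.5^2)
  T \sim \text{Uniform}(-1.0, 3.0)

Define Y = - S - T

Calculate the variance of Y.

For independent RVs: Var(aX + bY) = a²Var(X) + b²Var(Y)
Var(S) = 2.25
Var(T) = 1.3333333
Var(Y) = (-1)²*2.25 + (-1)²*1.3333333
= 1*2.25 + 1*1.3333333 = 3.5833333

3.5833333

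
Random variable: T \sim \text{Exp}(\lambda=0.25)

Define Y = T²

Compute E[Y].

Using E[X²] = Var(X) + (E[X])²:
E[T] = 4
Var(T) = 1/0.25^2 = 16
E[T²] = 16 + 4² = 16 + 16 = 32

32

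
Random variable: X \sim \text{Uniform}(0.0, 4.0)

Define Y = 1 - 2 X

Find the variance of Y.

For Y = aX + b: Var(Y) = a² * Var(X)
Var(X) = (4 - 0)^2/12 = 1.3333333
Var(Y) = (-2)² * 1.3333333 = 4 * 1.3333333 = 5.3333333

5.3333333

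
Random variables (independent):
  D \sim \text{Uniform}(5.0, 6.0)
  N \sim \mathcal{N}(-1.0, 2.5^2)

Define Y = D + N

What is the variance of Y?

For independent RVs: Var(aX + bY) = a²Var(X) + b²Var(Y)
Var(D) = 0.083333333
Var(N) = 6.25
Var(Y) = 1²*0.083333333 + 1²*6.25
= 1*0.083333333 + 1*6.25 = 6.3333333

6.3333333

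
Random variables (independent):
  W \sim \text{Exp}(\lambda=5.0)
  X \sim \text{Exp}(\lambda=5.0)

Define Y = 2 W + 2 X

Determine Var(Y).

For independent RVs: Var(aX + bY) = a²Var(X) + b²Var(Y)
Var(W) = 0.04
Var(X) = 0.04
Var(Y) = 2²*0.04 + 2²*0.04
= 4*0.04 + 4*0.04 = 0.32

0.32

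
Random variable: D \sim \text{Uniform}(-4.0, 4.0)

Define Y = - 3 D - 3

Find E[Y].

For Y = -3D - 3:
E[Y] = -3 * E[D] - 3
E[D] = (-4 + 4)/2 = 0
E[Y] = -3 * 0 - 3 = -3

-3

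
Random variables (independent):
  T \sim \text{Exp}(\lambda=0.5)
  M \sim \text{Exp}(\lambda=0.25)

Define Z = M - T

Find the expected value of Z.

E[Z] = -1*E[T] + 1*E[M]
E[T] = 2
E[M] = 4
E[Z] = -1*2 + 1*4 = 2

2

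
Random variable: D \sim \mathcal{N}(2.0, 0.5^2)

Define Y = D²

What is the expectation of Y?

E[D²] = Var(D) + (E[D])² = 0.25 + 4 = 4.25

4.25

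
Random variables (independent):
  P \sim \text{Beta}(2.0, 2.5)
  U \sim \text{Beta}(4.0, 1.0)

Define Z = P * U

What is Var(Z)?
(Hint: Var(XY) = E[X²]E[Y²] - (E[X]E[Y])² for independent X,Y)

Var(XY) = E[X²]E[Y²] - (E[X]E[Y])²
E[P] = 0.44444444, Var(P) = 0.044893378
E[U] = 0.8, Var(U) = 0.026666667
E[P²] = 0.044893378 + 0.44444444² = 0.24242424
E[U²] = 0.026666667 + 0.8² = 0.66666667
Var(Z) = 0.24242424*0.66666667 - (0.44444444*0.8)²
= 0.16161616 - 0.12641975 = 0.035196409

0.035196409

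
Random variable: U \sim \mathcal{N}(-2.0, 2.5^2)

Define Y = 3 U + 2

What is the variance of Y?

For Y = aU + b: Var(Y) = a² * Var(U)
Var(U) = 2.5^2 = 6.25
Var(Y) = 3² * 6.25 = 9 * 6.25 = 56.25

56.25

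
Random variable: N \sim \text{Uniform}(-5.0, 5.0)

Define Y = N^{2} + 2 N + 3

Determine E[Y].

E[Y] = 1*E[N²] + 2*E[N] + 3
E[N] = 0
E[N²] = Var(N) + (E[N])² = 8.3333333 + 0 = 8.3333333
E[Y] = 1*8.3333333 + 2*0 + 3 = 11.333333

11.333333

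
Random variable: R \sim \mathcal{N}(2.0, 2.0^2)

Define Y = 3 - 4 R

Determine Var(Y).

For Y = aR + b: Var(Y) = a² * Var(R)
Var(R) = 2.0^2 = 4
Var(Y) = (-4)² * 4 = 16 * 4 = 64

64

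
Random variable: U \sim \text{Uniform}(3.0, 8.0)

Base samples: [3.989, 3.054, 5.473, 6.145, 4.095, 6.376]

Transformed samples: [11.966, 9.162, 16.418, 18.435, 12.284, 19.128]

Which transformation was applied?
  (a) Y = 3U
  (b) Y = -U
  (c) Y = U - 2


Checking option (a) Y = 3U:
  U = 3.989 -> Y = 11.966 ✓
  U = 3.054 -> Y = 9.162 ✓
  U = 5.473 -> Y = 16.418 ✓
All samples match this transformation.

(a) 3U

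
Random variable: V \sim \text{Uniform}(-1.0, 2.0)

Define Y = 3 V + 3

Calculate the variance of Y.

For Y = aV + b: Var(Y) = a² * Var(V)
Var(V) = (2 + 1)^2/12 = 0.75
Var(Y) = 3² * 0.75 = 9 * 0.75 = 6.75

6.75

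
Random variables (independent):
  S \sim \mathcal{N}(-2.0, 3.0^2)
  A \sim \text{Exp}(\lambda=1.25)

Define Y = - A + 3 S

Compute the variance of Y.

For independent RVs: Var(aX + bY) = a²Var(X) + b²Var(Y)
Var(S) = 9
Var(A) = 0.64
Var(Y) = 3²*9 + (-1)²*0.64
= 9*9 + 1*0.64 = 81.64

81.64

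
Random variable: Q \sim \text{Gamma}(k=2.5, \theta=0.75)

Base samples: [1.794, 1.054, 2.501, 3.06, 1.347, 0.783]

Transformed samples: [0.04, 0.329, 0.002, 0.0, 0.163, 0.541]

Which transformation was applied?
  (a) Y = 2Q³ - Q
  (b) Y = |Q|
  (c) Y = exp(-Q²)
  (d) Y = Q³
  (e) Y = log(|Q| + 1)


Checking option (c) Y = exp(-Q²):
  Q = 1.794 -> Y = 0.04 ✓
  Q = 1.054 -> Y = 0.329 ✓
  Q = 2.501 -> Y = 0.002 ✓
All samples match this transformation.

(c) exp(-Q²)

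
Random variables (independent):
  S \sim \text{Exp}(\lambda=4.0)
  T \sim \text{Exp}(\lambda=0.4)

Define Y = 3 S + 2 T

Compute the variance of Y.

For independent RVs: Var(aX + bY) = a²Var(X) + b²Var(Y)
Var(S) = 0.0625
Var(T) = 6.25
Var(Y) = 3²*0.0625 + 2²*6.25
= 9*0.0625 + 4*6.25 = 25.5625

25.5625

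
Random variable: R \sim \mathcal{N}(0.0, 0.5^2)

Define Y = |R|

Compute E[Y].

For X ~ N(0, 0.5²), E[|X|] = sigma * sqrt(2/pi)
= 0.5 * sqrt(2/pi) = 0.39894228

0.39894228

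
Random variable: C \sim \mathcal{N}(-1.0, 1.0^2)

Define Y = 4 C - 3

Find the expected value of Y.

For Y = 4C - 3:
E[Y] = 4 * E[C] - 3
E[C] = -1.0 = -1
E[Y] = 4 * (-1) - 3 = -7

-7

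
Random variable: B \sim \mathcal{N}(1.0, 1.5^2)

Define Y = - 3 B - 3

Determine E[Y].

For Y = -3B - 3:
E[Y] = -3 * E[B] - 3
E[B] = 1.0 = 1
E[Y] = -3 * 1 - 3 = -6

-6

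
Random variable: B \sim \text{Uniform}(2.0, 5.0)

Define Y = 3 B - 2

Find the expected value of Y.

For Y = 3B - 2:
E[Y] = 3 * E[B] - 2
E[B] = (2 + 5)/2 = 3.5
E[Y] = 3 * 3.5 - 2 = 8.5

8.5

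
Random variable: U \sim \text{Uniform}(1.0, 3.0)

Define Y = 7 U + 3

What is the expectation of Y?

For Y = 7U + 3:
E[Y] = 7 * E[U] + 3
E[U] = (1 + 3)/2 = 2
E[Y] = 7 * 2 + 3 = 17

17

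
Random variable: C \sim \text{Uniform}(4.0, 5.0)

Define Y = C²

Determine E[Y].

Using E[X²] = Var(X) + (E[X])²:
E[C] = 4.5
Var(C) = (5 - 4)^2/12 = 0.083333333
E[C²] = 0.083333333 + 4.5² = 0.083333333 + 20.25 = 20.333333

20.333333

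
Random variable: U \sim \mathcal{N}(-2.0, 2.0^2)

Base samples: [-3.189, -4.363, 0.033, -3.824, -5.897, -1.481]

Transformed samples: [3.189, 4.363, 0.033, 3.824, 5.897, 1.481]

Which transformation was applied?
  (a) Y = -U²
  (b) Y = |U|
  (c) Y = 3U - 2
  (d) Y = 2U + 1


Checking option (b) Y = |U|:
  U = -3.189 -> Y = 3.189 ✓
  U = -4.363 -> Y = 4.363 ✓
  U = 0.033 -> Y = 0.033 ✓
All samples match this transformation.

(b) |U|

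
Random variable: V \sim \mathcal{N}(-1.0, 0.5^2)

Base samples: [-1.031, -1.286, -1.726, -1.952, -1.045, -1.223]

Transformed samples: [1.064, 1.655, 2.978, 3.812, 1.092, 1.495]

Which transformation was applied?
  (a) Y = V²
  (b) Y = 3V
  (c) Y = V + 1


Checking option (a) Y = V²:
  V = -1.031 -> Y = 1.064 ✓
  V = -1.286 -> Y = 1.655 ✓
  V = -1.726 -> Y = 2.978 ✓
All samples match this transformation.

(a) V²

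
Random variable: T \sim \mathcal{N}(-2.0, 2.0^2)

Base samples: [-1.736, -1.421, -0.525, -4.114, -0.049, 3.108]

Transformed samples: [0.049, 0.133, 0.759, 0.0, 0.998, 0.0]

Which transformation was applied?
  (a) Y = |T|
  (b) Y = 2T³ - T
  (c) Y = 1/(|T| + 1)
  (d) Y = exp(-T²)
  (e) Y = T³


Checking option (d) Y = exp(-T²):
  T = -1.736 -> Y = 0.049 ✓
  T = -1.421 -> Y = 0.133 ✓
  T = -0.525 -> Y = 0.759 ✓
All samples match this transformation.

(d) exp(-T²)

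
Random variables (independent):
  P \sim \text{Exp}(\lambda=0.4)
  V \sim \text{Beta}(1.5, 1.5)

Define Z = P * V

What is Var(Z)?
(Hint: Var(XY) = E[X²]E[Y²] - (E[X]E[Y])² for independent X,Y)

Var(XY) = E[X²]E[Y²] - (E[X]E[Y])²
E[P] = 2.5, Var(P) = 6.25
E[V] = 0.5, Var(V) = 0.0625
E[P²] = 6.25 + 2.5² = 12.5
E[V²] = 0.0625 + 0.5² = 0.3125
Var(Z) = 12.5*0.3125 - (2.5*0.5)²
= 3.90625 - 1.5625 = 2.34375

2.34375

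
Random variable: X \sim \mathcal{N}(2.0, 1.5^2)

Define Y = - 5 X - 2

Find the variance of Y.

For Y = aX + b: Var(Y) = a² * Var(X)
Var(X) = 1.5^2 = 2.25
Var(Y) = (-5)² * 2.25 = 25 * 2.25 = 56.25

56.25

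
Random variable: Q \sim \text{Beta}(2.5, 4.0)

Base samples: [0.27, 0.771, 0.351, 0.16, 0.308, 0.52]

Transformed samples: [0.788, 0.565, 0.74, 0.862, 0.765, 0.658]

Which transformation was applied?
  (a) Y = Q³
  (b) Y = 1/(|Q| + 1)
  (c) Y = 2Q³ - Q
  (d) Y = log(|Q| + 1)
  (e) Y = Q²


Checking option (b) Y = 1/(|Q| + 1):
  Q = 0.27 -> Y = 0.788 ✓
  Q = 0.771 -> Y = 0.565 ✓
  Q = 0.351 -> Y = 0.74 ✓
All samples match this transformation.

(b) 1/(|Q| + 1)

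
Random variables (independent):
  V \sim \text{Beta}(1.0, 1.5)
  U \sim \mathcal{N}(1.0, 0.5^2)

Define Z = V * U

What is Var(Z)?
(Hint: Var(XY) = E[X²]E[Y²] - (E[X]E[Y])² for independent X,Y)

Var(XY) = E[X²]E[Y²] - (E[X]E[Y])²
E[V] = 0.4, Var(V) = 0.068571429
E[U] = 1, Var(U) = 0.25
E[V²] = 0.068571429 + 0.4² = 0.22857143
E[U²] = 0.25 + 1² = 1.25
Var(Z) = 0.22857143*1.25 - (0.4*1)²
= 0.28571429 - 0.16 = 0.12571429

0.12571429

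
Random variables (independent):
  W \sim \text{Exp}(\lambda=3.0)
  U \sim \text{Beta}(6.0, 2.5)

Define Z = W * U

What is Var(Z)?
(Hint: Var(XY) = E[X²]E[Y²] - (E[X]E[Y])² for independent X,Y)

Var(XY) = E[X²]E[Y²] - (E[X]E[Y])²
E[W] = 0.33333333, Var(W) = 0.11111111
E[U] = 0.70588235, Var(U) = 0.021853943
E[W²] = 0.11111111 + 0.33333333² = 0.22222222
E[U²] = 0.021853943 + 0.70588235² = 0.52012384
Var(Z) = 0.22222222*0.52012384 - (0.33333333*0.70588235)²
= 0.11558308 - 0.055363322 = 0.060219754

0.060219754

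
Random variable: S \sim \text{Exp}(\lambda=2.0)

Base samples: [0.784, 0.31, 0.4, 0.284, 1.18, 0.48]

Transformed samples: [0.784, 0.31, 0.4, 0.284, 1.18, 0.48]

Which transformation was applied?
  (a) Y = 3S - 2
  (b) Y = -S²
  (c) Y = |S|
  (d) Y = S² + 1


Checking option (c) Y = |S|:
  S = 0.784 -> Y = 0.784 ✓
  S = 0.31 -> Y = 0.31 ✓
  S = 0.4 -> Y = 0.4 ✓
All samples match this transformation.

(c) |S|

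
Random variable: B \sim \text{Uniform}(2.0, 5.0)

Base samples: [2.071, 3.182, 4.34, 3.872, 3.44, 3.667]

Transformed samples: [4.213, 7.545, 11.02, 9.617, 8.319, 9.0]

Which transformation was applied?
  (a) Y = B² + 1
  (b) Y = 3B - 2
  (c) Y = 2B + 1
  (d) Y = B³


Checking option (b) Y = 3B - 2:
  B = 2.071 -> Y = 4.213 ✓
  B = 3.182 -> Y = 7.545 ✓
  B = 4.34 -> Y = 11.02 ✓
All samples match this transformation.

(b) 3B - 2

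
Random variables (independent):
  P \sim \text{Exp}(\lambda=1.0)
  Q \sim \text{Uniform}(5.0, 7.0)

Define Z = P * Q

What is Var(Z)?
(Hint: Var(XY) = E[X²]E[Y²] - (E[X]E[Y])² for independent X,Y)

Var(XY) = E[X²]E[Y²] - (E[X]E[Y])²
E[P] = 1, Var(P) = 1
E[Q] = 6, Var(Q) = 0.33333333
E[P²] = 1 + 1² = 2
E[Q²] = 0.33333333 + 6² = 36.333333
Var(Z) = 2*36.333333 - (1*6)²
= 72.666667 - 36 = 36.666667

36.666667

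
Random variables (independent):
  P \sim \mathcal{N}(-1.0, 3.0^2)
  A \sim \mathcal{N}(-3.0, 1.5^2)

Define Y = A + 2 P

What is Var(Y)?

For independent RVs: Var(aX + bY) = a²Var(X) + b²Var(Y)
Var(P) = 9
Var(A) = 2.25
Var(Y) = 2²*9 + 1²*2.25
= 4*9 + 1*2.25 = 38.25

38.25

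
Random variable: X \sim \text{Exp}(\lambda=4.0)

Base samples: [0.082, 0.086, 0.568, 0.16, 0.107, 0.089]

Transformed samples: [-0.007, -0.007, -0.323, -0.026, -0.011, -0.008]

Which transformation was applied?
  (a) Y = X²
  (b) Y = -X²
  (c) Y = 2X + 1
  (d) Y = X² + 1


Checking option (b) Y = -X²:
  X = 0.082 -> Y = -0.007 ✓
  X = 0.086 -> Y = -0.007 ✓
  X = 0.568 -> Y = -0.323 ✓
All samples match this transformation.

(b) -X²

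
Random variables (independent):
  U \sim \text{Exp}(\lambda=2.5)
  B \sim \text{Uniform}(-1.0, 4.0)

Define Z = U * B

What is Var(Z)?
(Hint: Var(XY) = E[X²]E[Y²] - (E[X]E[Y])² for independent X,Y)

Var(XY) = E[X²]E[Y²] - (E[X]E[Y])²
E[U] = 0.4, Var(U) = 0.16
E[B] = 1.5, Var(B) = 2.0833333
E[U²] = 0.16 + 0.4² = 0.32
E[B²] = 2.0833333 + 1.5² = 4.3333333
Var(Z) = 0.32*4.3333333 - (0.4*1.5)²
= 1.3866667 - 0.36 = 1.0266667

1.0266667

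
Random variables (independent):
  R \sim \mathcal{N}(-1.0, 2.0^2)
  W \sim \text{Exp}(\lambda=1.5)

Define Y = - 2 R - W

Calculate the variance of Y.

For independent RVs: Var(aX + bY) = a²Var(X) + b²Var(Y)
Var(R) = 4
Var(W) = 0.44444444
Var(Y) = (-2)²*4 + (-1)²*0.44444444
= 4*4 + 1*0.44444444 = 16.444444

16.444444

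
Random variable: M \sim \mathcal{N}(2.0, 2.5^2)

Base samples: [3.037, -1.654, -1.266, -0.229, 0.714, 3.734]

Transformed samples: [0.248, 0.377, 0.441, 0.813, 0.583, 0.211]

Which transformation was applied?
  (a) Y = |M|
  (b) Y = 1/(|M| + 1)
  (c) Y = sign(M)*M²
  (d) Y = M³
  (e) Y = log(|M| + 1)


Checking option (b) Y = 1/(|M| + 1):
  M = 3.037 -> Y = 0.248 ✓
  M = -1.654 -> Y = 0.377 ✓
  M = -1.266 -> Y = 0.441 ✓
All samples match this transformation.

(b) 1/(|M| + 1)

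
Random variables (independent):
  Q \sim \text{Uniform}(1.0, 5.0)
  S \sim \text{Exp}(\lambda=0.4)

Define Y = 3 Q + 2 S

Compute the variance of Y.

For independent RVs: Var(aX + bY) = a²Var(X) + b²Var(Y)
Var(Q) = 1.3333333
Var(S) = 6.25
Var(Y) = 3²*1.3333333 + 2²*6.25
= 9*1.3333333 + 4*6.25 = 37

37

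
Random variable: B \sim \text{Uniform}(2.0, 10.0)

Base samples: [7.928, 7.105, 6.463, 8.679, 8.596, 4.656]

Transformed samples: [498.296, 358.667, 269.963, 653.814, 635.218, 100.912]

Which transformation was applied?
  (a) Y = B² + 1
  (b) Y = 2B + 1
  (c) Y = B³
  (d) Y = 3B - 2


Checking option (c) Y = B³:
  B = 7.928 -> Y = 498.296 ✓
  B = 7.105 -> Y = 358.667 ✓
  B = 6.463 -> Y = 269.963 ✓
All samples match this transformation.

(c) B³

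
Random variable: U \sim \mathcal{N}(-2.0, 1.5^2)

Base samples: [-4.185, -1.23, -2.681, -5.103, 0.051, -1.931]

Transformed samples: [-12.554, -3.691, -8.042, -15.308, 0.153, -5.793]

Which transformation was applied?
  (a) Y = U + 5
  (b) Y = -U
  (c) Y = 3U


Checking option (c) Y = 3U:
  U = -4.185 -> Y = -12.554 ✓
  U = -1.23 -> Y = -3.691 ✓
  U = -2.681 -> Y = -8.042 ✓
All samples match this transformation.

(c) 3U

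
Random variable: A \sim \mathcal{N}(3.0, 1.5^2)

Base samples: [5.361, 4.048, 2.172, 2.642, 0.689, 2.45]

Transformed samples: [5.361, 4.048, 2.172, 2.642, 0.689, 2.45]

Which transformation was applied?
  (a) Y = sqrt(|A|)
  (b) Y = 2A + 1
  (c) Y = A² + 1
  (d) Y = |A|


Checking option (d) Y = |A|:
  A = 5.361 -> Y = 5.361 ✓
  A = 4.048 -> Y = 4.048 ✓
  A = 2.172 -> Y = 2.172 ✓
All samples match this transformation.

(d) |A|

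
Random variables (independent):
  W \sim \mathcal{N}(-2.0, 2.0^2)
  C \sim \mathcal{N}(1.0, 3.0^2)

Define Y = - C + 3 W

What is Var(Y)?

For independent RVs: Var(aX + bY) = a²Var(X) + b²Var(Y)
Var(W) = 4
Var(C) = 9
Var(Y) = 3²*4 + (-1)²*9
= 9*4 + 1*9 = 45

45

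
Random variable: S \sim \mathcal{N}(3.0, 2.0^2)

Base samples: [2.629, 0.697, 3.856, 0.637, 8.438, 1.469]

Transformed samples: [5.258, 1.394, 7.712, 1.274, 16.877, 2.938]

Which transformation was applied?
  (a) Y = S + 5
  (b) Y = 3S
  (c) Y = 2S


Checking option (c) Y = 2S:
  S = 2.629 -> Y = 5.258 ✓
  S = 0.697 -> Y = 1.394 ✓
  S = 3.856 -> Y = 7.712 ✓
All samples match this transformation.

(c) 2S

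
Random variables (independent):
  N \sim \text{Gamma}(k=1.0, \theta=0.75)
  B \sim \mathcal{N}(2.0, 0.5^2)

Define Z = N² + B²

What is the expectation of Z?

E[Z] = E[N²] + E[B²]
E[N²] = Var(N) + E[N]² = 0.5625 + 0.5625 = 1.125
E[B²] = Var(B) + E[B]² = 0.25 + 4 = 4.25
E[Z] = 1.125 + 4.25 = 5.375

5.375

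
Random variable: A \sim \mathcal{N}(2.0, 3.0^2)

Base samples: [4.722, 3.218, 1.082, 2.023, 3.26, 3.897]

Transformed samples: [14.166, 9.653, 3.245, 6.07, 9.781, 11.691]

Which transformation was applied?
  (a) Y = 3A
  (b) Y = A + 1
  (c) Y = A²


Checking option (a) Y = 3A:
  A = 4.722 -> Y = 14.166 ✓
  A = 3.218 -> Y = 9.653 ✓
  A = 1.082 -> Y = 3.245 ✓
All samples match this transformation.

(a) 3A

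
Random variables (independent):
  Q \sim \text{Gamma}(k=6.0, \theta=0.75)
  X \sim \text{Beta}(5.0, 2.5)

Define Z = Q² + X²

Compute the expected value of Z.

E[Z] = E[Q²] + E[X²]
E[Q²] = Var(Q) + E[Q]² = 3.375 + 20.25 = 23.625
E[X²] = Var(X) + E[X]² = 0.026143791 + 0.44444444 = 0.47058824
E[Z] = 23.625 + 0.47058824 = 24.095588

24.095588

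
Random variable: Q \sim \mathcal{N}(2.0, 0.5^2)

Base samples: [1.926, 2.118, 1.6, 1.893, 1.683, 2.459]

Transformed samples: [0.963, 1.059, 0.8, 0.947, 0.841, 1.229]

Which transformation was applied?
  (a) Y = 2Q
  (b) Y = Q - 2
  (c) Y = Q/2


Checking option (c) Y = Q/2:
  Q = 1.926 -> Y = 0.963 ✓
  Q = 2.118 -> Y = 1.059 ✓
  Q = 1.6 -> Y = 0.8 ✓
All samples match this transformation.

(c) Q/2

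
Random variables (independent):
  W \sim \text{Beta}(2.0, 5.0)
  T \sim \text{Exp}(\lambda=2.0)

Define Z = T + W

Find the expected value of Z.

E[Z] = 1*E[W] + 1*E[T]
E[W] = 0.28571429
E[T] = 0.5
E[Z] = 1*0.28571429 + 1*0.5 = 0.78571429

0.78571429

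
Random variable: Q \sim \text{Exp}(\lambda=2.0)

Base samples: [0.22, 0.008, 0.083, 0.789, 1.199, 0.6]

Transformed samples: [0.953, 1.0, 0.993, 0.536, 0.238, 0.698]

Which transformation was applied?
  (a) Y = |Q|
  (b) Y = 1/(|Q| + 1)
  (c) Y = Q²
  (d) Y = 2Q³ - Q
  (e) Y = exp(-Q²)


Checking option (e) Y = exp(-Q²):
  Q = 0.22 -> Y = 0.953 ✓
  Q = 0.008 -> Y = 1.0 ✓
  Q = 0.083 -> Y = 0.993 ✓
All samples match this transformation.

(e) exp(-Q²)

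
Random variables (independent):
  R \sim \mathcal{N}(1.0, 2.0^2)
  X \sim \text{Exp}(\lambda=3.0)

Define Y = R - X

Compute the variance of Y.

For independent RVs: Var(aX + bY) = a²Var(X) + b²Var(Y)
Var(R) = 4
Var(X) = 0.11111111
Var(Y) = 1²*4 + (-1)²*0.11111111
= 1*4 + 1*0.11111111 = 4.1111111

4.1111111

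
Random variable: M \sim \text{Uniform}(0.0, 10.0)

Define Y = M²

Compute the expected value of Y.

E[M²] = Var(M) + (E[M])² = 8.3333333 + 25 = 33.333333

33.333333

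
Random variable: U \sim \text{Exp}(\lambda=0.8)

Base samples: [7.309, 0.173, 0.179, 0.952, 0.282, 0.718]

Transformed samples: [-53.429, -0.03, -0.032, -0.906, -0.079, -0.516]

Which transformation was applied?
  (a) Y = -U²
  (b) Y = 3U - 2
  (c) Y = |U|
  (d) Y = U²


Checking option (a) Y = -U²:
  U = 7.309 -> Y = -53.429 ✓
  U = 0.173 -> Y = -0.03 ✓
  U = 0.179 -> Y = -0.032 ✓
All samples match this transformation.

(a) -U²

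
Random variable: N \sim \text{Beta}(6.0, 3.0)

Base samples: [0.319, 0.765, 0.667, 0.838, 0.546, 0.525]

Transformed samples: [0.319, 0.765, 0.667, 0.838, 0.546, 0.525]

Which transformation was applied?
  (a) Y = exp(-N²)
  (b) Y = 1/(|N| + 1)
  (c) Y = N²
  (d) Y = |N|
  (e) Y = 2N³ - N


Checking option (d) Y = |N|:
  N = 0.319 -> Y = 0.319 ✓
  N = 0.765 -> Y = 0.765 ✓
  N = 0.667 -> Y = 0.667 ✓
All samples match this transformation.

(d) |N|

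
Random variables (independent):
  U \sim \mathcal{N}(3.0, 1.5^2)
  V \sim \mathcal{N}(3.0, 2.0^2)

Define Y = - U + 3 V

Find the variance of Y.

For independent RVs: Var(aX + bY) = a²Var(X) + b²Var(Y)
Var(U) = 2.25
Var(V) = 4
Var(Y) = (-1)²*2.25 + 3²*4
= 1*2.25 + 9*4 = 38.25

38.25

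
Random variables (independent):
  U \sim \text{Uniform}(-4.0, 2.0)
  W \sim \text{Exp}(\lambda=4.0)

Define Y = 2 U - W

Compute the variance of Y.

For independent RVs: Var(aX + bY) = a²Var(X) + b²Var(Y)
Var(U) = 3
Var(W) = 0.0625
Var(Y) = 2²*3 + (-1)²*0.0625
= 4*3 + 1*0.0625 = 12.0625

12.0625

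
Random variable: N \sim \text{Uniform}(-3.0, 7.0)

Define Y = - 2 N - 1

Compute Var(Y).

For Y = aN + b: Var(Y) = a² * Var(N)
Var(N) = (7 + 3)^2/12 = 8.3333333
Var(Y) = (-2)² * 8.3333333 = 4 * 8.3333333 = 33.333333

33.333333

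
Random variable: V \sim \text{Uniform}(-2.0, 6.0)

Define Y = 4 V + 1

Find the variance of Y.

For Y = aV + b: Var(Y) = a² * Var(V)
Var(V) = (6 + 2)^2/12 = 5.3333333
Var(Y) = 4² * 5.3333333 = 16 * 5.3333333 = 85.333333

85.333333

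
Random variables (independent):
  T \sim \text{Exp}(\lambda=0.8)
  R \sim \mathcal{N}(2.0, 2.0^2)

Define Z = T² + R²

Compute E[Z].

E[Z] = E[T²] + E[R²]
E[T²] = Var(T) + E[T]² = 1.5625 + 1.5625 = 3.125
E[R²] = Var(R) + E[R]² = 4 + 4 = 8
E[Z] = 3.125 + 8 = 11.125

11.125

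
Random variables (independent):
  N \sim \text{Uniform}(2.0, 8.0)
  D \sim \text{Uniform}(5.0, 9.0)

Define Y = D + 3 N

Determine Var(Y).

For independent RVs: Var(aX + bY) = a²Var(X) + b²Var(Y)
Var(N) = 3
Var(D) = 1.3333333
Var(Y) = 3²*3 + 1²*1.3333333
= 9*3 + 1*1.3333333 = 28.333333

28.333333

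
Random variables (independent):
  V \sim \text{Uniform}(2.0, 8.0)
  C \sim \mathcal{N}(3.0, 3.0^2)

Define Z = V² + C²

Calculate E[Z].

E[Z] = E[V²] + E[C²]
E[V²] = Var(V) + E[V]² = 3 + 25 = 28
E[C²] = Var(C) + E[C]² = 9 + 9 = 18
E[Z] = 28 + 18 = 46

46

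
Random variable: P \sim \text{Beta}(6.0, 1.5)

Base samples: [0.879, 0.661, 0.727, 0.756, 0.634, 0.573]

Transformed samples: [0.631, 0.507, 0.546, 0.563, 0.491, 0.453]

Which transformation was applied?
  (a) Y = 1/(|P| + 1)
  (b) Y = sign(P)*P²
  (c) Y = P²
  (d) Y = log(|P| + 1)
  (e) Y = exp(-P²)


Checking option (d) Y = log(|P| + 1):
  P = 0.879 -> Y = 0.631 ✓
  P = 0.661 -> Y = 0.507 ✓
  P = 0.727 -> Y = 0.546 ✓
All samples match this transformation.

(d) log(|P| + 1)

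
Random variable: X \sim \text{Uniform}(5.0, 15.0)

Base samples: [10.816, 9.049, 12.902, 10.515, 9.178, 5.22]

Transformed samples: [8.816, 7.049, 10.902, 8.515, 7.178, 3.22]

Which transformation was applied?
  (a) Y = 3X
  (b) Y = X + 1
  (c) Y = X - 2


Checking option (c) Y = X - 2:
  X = 10.816 -> Y = 8.816 ✓
  X = 9.049 -> Y = 7.049 ✓
  X = 12.902 -> Y = 10.902 ✓
All samples match this transformation.

(c) X - 2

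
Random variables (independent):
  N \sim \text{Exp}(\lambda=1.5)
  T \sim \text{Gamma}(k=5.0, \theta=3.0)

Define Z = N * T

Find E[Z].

For independent RVs: E[XY] = E[X]*E[Y]
E[N] = 0.66666667
E[T] = 15
E[Z] = 0.66666667 * 15 = 10

10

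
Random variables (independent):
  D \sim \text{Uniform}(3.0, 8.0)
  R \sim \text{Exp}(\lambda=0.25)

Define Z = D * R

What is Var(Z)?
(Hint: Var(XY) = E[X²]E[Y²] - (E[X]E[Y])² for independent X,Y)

Var(XY) = E[X²]E[Y²] - (E[X]E[Y])²
E[D] = 5.5, Var(D) = 2.0833333
E[R] = 4, Var(R) = 16
E[D²] = 2.0833333 + 5.5² = 32.333333
E[R²] = 16 + 4² = 32
Var(Z) = 32.333333*32 - (5.5*4)²
= 1034.6667 - 484 = 550.66667

550.66667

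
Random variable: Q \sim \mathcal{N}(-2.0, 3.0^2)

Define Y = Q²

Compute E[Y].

Using E[X²] = Var(X) + (E[X])²:
E[Q] = -2
Var(Q) = 3.0^2 = 9
E[Q²] = 9 + (-2)² = 9 + 4 = 13

13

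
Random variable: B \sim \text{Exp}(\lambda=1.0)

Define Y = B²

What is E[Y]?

E[B²] = Var(B) + (E[B])² = 1 + 1 = 2

2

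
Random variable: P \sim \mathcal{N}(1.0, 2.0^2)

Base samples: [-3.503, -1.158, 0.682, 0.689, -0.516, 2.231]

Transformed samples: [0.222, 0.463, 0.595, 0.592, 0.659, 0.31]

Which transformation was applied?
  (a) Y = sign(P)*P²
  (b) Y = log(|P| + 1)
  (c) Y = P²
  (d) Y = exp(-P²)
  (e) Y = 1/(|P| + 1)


Checking option (e) Y = 1/(|P| + 1):
  P = -3.503 -> Y = 0.222 ✓
  P = -1.158 -> Y = 0.463 ✓
  P = 0.682 -> Y = 0.595 ✓
All samples match this transformation.

(e) 1/(|P| + 1)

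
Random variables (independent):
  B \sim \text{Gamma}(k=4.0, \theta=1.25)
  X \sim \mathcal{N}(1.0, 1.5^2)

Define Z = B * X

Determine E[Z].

For independent RVs: E[XY] = E[X]*E[Y]
E[B] = 5
E[X] = 1
E[Z] = 5 * 1 = 5

5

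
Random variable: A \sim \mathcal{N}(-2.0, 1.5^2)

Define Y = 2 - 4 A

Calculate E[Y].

For Y = -4A + 2:
E[Y] = -4 * E[A] + 2
E[A] = -2.0 = -2
E[Y] = -4 * (-2) + 2 = 10

10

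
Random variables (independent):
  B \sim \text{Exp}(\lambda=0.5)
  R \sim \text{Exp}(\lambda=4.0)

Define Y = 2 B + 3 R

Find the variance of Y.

For independent RVs: Var(aX + bY) = a²Var(X) + b²Var(Y)
Var(B) = 4
Var(R) = 0.0625
Var(Y) = 2²*4 + 3²*0.0625
= 4*4 + 9*0.0625 = 16.5625

16.5625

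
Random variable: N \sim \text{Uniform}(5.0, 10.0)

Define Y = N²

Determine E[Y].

Using E[X²] = Var(X) + (E[X])²:
E[N] = 7.5
Var(N) = (10 - 5)^2/12 = 2.0833333
E[N²] = 2.0833333 + 7.5² = 2.0833333 + 56.25 = 58.333333

58.333333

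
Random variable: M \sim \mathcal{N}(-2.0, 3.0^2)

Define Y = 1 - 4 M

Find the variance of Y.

For Y = aM + b: Var(Y) = a² * Var(M)
Var(M) = 3.0^2 = 9
Var(Y) = (-4)² * 9 = 16 * 9 = 144

144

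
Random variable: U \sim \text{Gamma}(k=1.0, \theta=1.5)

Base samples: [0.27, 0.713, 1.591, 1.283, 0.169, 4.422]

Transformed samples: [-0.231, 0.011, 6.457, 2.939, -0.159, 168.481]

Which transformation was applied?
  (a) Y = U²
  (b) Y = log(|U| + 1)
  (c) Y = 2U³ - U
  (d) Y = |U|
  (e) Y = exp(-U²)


Checking option (c) Y = 2U³ - U:
  U = 0.27 -> Y = -0.231 ✓
  U = 0.713 -> Y = 0.011 ✓
  U = 1.591 -> Y = 6.457 ✓
All samples match this transformation.

(c) 2U³ - U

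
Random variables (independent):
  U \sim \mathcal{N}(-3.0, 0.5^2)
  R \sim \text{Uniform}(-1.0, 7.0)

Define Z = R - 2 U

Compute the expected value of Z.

E[Z] = -2*E[U] + 1*E[R]
E[U] = -3
E[R] = 3
E[Z] = -2*(-3) + 1*3 = 9

9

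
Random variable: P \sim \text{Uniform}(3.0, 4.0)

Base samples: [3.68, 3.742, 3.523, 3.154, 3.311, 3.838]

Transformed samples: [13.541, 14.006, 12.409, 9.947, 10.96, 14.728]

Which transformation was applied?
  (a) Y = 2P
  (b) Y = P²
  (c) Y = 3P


Checking option (b) Y = P²:
  P = 3.68 -> Y = 13.541 ✓
  P = 3.742 -> Y = 14.006 ✓
  P = 3.523 -> Y = 12.409 ✓
All samples match this transformation.

(b) P²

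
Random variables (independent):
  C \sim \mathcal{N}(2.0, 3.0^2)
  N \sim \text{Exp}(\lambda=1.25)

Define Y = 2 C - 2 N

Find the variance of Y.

For independent RVs: Var(aX + bY) = a²Var(X) + b²Var(Y)
Var(C) = 9
Var(N) = 0.64
Var(Y) = 2²*9 + (-2)²*0.64
= 4*9 + 4*0.64 = 38.56

38.56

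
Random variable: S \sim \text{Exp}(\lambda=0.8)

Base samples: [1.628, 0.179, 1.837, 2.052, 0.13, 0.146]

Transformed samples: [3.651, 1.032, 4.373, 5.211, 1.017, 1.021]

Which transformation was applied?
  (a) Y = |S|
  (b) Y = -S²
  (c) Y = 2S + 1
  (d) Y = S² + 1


Checking option (d) Y = S² + 1:
  S = 1.628 -> Y = 3.651 ✓
  S = 0.179 -> Y = 1.032 ✓
  S = 1.837 -> Y = 4.373 ✓
All samples match this transformation.

(d) S² + 1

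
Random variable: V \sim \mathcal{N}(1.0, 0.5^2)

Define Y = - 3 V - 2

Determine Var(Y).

For Y = aV + b: Var(Y) = a² * Var(V)
Var(V) = 0.5^2 = 0.25
Var(Y) = (-3)² * 0.25 = 9 * 0.25 = 2.25

2.25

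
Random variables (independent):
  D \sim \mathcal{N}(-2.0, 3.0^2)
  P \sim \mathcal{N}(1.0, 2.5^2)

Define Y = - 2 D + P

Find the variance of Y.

For independent RVs: Var(aX + bY) = a²Var(X) + b²Var(Y)
Var(D) = 9
Var(P) = 6.25
Var(Y) = (-2)²*9 + 1²*6.25
= 4*9 + 1*6.25 = 42.25

42.25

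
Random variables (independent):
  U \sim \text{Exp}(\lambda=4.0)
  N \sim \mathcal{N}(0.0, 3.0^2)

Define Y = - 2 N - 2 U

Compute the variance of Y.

For independent RVs: Var(aX + bY) = a²Var(X) + b²Var(Y)
Var(U) = 0.0625
Var(N) = 9
Var(Y) = (-2)²*0.0625 + (-2)²*9
= 4*0.0625 + 4*9 = 36.25

36.25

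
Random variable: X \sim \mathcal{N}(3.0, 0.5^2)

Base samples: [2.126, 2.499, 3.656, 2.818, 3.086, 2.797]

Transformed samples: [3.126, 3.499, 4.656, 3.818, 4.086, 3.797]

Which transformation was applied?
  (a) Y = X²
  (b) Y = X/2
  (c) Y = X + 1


Checking option (c) Y = X + 1:
  X = 2.126 -> Y = 3.126 ✓
  X = 2.499 -> Y = 3.499 ✓
  X = 3.656 -> Y = 4.656 ✓
All samples match this transformation.

(c) X + 1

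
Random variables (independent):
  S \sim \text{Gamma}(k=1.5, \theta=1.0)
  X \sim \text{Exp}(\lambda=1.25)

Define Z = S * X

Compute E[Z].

For independent RVs: E[XY] = E[X]*E[Y]
E[S] = 1.5
E[X] = 0.8
E[Z] = 1.5 * 0.8 = 1.2

1.2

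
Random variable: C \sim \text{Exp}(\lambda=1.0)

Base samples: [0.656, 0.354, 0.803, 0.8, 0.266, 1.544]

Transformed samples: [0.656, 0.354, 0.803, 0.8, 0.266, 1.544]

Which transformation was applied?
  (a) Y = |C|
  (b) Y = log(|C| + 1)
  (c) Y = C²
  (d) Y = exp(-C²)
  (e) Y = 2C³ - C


Checking option (a) Y = |C|:
  C = 0.656 -> Y = 0.656 ✓
  C = 0.354 -> Y = 0.354 ✓
  C = 0.803 -> Y = 0.803 ✓
All samples match this transformation.

(a) |C|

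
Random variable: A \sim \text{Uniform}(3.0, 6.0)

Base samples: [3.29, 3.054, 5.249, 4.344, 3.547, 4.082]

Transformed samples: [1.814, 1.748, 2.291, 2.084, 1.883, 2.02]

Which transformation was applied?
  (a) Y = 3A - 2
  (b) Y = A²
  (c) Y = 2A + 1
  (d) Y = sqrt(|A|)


Checking option (d) Y = sqrt(|A|):
  A = 3.29 -> Y = 1.814 ✓
  A = 3.054 -> Y = 1.748 ✓
  A = 5.249 -> Y = 2.291 ✓
All samples match this transformation.

(d) sqrt(|A|)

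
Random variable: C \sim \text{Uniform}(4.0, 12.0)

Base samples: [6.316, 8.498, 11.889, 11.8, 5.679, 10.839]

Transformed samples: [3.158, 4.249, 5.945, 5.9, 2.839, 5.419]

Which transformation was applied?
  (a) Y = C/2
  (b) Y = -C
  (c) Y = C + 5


Checking option (a) Y = C/2:
  C = 6.316 -> Y = 3.158 ✓
  C = 8.498 -> Y = 4.249 ✓
  C = 11.889 -> Y = 5.945 ✓
All samples match this transformation.

(a) C/2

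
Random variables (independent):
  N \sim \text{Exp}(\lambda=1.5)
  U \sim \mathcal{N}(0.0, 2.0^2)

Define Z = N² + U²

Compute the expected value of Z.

E[Z] = E[N²] + E[U²]
E[N²] = Var(N) + E[N]² = 0.44444444 + 0.44444444 = 0.88888889
E[U²] = Var(U) + E[U]² = 4 + 0 = 4
E[Z] = 0.88888889 + 4 = 4.8888889

4.8888889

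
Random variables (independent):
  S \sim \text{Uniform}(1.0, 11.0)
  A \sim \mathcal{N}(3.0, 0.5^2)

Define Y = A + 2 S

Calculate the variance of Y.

For independent RVs: Var(aX + bY) = a²Var(X) + b²Var(Y)
Var(S) = 8.3333333
Var(A) = 0.25
Var(Y) = 2²*8.3333333 + 1²*0.25
= 4*8.3333333 + 1*0.25 = 33.583333

33.583333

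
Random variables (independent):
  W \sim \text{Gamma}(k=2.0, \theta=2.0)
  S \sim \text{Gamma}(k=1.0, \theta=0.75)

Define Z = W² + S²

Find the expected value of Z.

E[Z] = E[W²] + E[S²]
E[W²] = Var(W) + E[W]² = 8 + 16 = 24
E[S²] = Var(S) + E[S]² = 0.5625 + 0.5625 = 1.125
E[Z] = 24 + 1.125 = 25.125

25.125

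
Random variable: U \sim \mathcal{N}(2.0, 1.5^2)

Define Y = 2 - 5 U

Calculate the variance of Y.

For Y = aU + b: Var(Y) = a² * Var(U)
Var(U) = 1.5^2 = 2.25
Var(Y) = (-5)² * 2.25 = 25 * 2.25 = 56.25

56.25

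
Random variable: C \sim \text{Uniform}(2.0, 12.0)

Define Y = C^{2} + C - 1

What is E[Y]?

E[Y] = 1*E[C²] + 1*E[C] - 1
E[C] = 7
E[C²] = Var(C) + (E[C])² = 8.3333333 + 49 = 57.333333
E[Y] = 1*57.333333 + 1*7 - 1 = 63.333333

63.333333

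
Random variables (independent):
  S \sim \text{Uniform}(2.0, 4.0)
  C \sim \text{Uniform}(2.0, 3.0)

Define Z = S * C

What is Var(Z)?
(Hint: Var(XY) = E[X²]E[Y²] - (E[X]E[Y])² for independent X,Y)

Var(XY) = E[X²]E[Y²] - (E[X]E[Y])²
E[S] = 3, Var(S) = 0.33333333
E[C] = 2.5, Var(C) = 0.083333333
E[S²] = 0.33333333 + 3² = 9.3333333
E[C²] = 0.083333333 + 2.5² = 6.3333333
Var(Z) = 9.3333333*6.3333333 - (3*2.5)²
= 59.111111 - 56.25 = 2.8611111

2.8611111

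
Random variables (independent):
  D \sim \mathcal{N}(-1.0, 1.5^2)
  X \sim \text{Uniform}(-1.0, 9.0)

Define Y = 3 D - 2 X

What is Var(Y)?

For independent RVs: Var(aX + bY) = a²Var(X) + b²Var(Y)
Var(D) = 2.25
Var(X) = 8.3333333
Var(Y) = 3²*2.25 + (-2)²*8.3333333
= 9*2.25 + 4*8.3333333 = 53.583333

53.583333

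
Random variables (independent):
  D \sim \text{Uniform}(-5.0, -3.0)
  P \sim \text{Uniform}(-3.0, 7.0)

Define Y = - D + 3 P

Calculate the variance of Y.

For independent RVs: Var(aX + bY) = a²Var(X) + b²Var(Y)
Var(D) = 0.33333333
Var(P) = 8.3333333
Var(Y) = (-1)²*0.33333333 + 3²*8.3333333
= 1*0.33333333 + 9*8.3333333 = 75.333333

75.333333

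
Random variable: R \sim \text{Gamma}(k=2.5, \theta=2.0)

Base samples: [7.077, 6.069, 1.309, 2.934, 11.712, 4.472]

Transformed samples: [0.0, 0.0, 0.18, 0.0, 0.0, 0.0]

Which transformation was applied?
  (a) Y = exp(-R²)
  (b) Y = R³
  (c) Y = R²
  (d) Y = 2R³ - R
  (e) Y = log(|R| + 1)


Checking option (a) Y = exp(-R²):
  R = 7.077 -> Y = 0.0 ✓
  R = 6.069 -> Y = 0.0 ✓
  R = 1.309 -> Y = 0.18 ✓
All samples match this transformation.

(a) exp(-R²)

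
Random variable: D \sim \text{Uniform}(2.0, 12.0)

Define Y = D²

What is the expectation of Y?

Using E[X²] = Var(X) + (E[X])²:
E[D] = 7
Var(D) = (12 - 2)^2/12 = 8.3333333
E[D²] = 8.3333333 + 7² = 8.3333333 + 49 = 57.333333

57.333333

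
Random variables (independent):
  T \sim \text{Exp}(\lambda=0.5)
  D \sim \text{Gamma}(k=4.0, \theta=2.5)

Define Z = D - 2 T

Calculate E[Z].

E[Z] = -2*E[T] + 1*E[D]
E[T] = 2
E[D] = 10
E[Z] = -2*2 + 1*10 = 6

6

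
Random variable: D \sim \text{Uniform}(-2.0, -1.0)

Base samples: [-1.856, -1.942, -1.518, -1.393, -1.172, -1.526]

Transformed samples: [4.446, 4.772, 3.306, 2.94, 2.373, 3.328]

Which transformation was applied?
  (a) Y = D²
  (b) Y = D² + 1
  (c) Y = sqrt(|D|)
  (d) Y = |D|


Checking option (b) Y = D² + 1:
  D = -1.856 -> Y = 4.446 ✓
  D = -1.942 -> Y = 4.772 ✓
  D = -1.518 -> Y = 3.306 ✓
All samples match this transformation.

(b) D² + 1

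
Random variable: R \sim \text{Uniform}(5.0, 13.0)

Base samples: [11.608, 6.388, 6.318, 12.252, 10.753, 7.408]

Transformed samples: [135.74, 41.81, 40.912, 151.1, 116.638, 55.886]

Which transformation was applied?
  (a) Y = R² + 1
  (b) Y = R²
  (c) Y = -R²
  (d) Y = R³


Checking option (a) Y = R² + 1:
  R = 11.608 -> Y = 135.74 ✓
  R = 6.388 -> Y = 41.81 ✓
  R = 6.318 -> Y = 40.912 ✓
All samples match this transformation.

(a) R² + 1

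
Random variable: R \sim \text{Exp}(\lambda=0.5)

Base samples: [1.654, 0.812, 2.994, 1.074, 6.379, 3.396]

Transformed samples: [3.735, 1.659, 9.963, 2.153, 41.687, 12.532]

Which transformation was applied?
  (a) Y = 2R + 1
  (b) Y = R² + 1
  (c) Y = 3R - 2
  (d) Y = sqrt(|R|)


Checking option (b) Y = R² + 1:
  R = 1.654 -> Y = 3.735 ✓
  R = 0.812 -> Y = 1.659 ✓
  R = 2.994 -> Y = 9.963 ✓
All samples match this transformation.

(b) R² + 1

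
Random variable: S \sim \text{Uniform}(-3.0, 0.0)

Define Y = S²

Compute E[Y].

E[S²] = Var(S) + (E[S])² = 0.75 + 2.25 = 3

3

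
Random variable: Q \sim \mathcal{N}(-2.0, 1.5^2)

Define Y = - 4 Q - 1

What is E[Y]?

For Y = -4Q - 1:
E[Y] = -4 * E[Q] - 1
E[Q] = -2.0 = -2
E[Y] = -4 * (-2) - 1 = 7

7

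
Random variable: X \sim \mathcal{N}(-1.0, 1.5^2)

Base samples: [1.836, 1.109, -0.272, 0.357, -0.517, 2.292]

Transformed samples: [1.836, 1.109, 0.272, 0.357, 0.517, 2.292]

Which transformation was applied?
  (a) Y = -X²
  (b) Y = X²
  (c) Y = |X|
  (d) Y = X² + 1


Checking option (c) Y = |X|:
  X = 1.836 -> Y = 1.836 ✓
  X = 1.109 -> Y = 1.109 ✓
  X = -0.272 -> Y = 0.272 ✓
All samples match this transformation.

(c) |X|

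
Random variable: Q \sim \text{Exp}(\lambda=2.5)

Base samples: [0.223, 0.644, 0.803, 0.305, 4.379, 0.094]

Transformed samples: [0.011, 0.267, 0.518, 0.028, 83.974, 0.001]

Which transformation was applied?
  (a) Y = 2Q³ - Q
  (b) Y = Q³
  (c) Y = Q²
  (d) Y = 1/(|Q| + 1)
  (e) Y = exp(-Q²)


Checking option (b) Y = Q³:
  Q = 0.223 -> Y = 0.011 ✓
  Q = 0.644 -> Y = 0.267 ✓
  Q = 0.803 -> Y = 0.518 ✓
All samples match this transformation.

(b) Q³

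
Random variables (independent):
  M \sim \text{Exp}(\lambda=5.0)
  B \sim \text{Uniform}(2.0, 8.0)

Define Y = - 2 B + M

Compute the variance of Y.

For independent RVs: Var(aX + bY) = a²Var(X) + b²Var(Y)
Var(M) = 0.04
Var(B) = 3
Var(Y) = 1²*0.04 + (-2)²*3
= 1*0.04 + 4*3 = 12.04

12.04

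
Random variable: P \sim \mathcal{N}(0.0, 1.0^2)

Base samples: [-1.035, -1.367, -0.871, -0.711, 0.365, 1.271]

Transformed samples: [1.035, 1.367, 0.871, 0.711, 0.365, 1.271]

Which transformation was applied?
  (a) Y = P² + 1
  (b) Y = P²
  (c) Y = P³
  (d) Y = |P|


Checking option (d) Y = |P|:
  P = -1.035 -> Y = 1.035 ✓
  P = -1.367 -> Y = 1.367 ✓
  P = -0.871 -> Y = 0.871 ✓
All samples match this transformation.

(d) |P|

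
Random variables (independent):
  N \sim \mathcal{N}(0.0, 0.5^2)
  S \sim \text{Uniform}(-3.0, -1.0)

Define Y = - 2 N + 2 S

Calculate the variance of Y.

For independent RVs: Var(aX + bY) = a²Var(X) + b²Var(Y)
Var(N) = 0.25
Var(S) = 0.33333333
Var(Y) = (-2)²*0.25 + 2²*0.33333333
= 4*0.25 + 4*0.33333333 = 2.3333333

2.3333333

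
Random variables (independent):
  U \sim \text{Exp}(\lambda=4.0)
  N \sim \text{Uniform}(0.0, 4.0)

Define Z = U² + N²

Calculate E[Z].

E[Z] = E[U²] + E[N²]
E[U²] = Var(U) + E[U]² = 0.0625 + 0.0625 = 0.125
E[N²] = Var(N) + E[N]² = 1.3333333 + 4 = 5.3333333
E[Z] = 0.125 + 5.3333333 = 5.4583333

5.4583333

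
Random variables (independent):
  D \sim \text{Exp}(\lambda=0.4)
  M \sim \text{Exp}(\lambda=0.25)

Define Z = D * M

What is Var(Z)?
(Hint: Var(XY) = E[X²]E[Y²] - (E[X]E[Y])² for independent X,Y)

Var(XY) = E[X²]E[Y²] - (E[X]E[Y])²
E[D] = 2.5, Var(D) = 6.25
E[M] = 4, Var(M) = 16
E[D²] = 6.25 + 2.5² = 12.5
E[M²] = 16 + 4² = 32
Var(Z) = 12.5*32 - (2.5*4)²
= 400 - 100 = 300

300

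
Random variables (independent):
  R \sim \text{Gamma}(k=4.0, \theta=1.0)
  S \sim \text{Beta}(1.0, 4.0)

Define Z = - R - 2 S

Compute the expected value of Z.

E[Z] = -1*E[R] - 2*E[S]
E[R] = 4
E[S] = 0.2
E[Z] = -1*4 - 2*0.2 = -4.4

-4.4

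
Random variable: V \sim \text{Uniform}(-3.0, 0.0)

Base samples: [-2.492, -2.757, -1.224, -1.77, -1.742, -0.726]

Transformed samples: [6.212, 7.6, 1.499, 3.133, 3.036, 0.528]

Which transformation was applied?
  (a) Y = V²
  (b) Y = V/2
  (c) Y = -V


Checking option (a) Y = V²:
  V = -2.492 -> Y = 6.212 ✓
  V = -2.757 -> Y = 7.6 ✓
  V = -1.224 -> Y = 1.499 ✓
All samples match this transformation.

(a) V²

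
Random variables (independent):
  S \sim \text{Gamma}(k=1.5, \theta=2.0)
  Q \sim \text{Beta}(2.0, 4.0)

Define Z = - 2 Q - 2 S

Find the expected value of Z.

E[Z] = -2*E[S] - 2*E[Q]
E[S] = 3
E[Q] = 0.33333333
E[Z] = -2*3 - 2*0.33333333 = -6.6666667

-6.6666667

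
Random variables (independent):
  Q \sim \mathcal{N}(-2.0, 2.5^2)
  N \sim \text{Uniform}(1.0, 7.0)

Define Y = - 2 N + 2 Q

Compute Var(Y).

For independent RVs: Var(aX + bY) = a²Var(X) + b²Var(Y)
Var(Q) = 6.25
Var(N) = 3
Var(Y) = 2²*6.25 + (-2)²*3
= 4*6.25 + 4*3 = 37

37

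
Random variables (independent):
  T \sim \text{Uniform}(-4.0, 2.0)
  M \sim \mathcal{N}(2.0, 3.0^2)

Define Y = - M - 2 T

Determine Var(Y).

For independent RVs: Var(aX + bY) = a²Var(X) + b²Var(Y)
Var(T) = 3
Var(M) = 9
Var(Y) = (-2)²*3 + (-1)²*9
= 4*3 + 1*9 = 21

21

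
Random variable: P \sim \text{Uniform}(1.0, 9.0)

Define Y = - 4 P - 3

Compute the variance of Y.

For Y = aP + b: Var(Y) = a² * Var(P)
Var(P) = (9 - 1)^2/12 = 5.3333333
Var(Y) = (-4)² * 5.3333333 = 16 * 5.3333333 = 85.333333

85.333333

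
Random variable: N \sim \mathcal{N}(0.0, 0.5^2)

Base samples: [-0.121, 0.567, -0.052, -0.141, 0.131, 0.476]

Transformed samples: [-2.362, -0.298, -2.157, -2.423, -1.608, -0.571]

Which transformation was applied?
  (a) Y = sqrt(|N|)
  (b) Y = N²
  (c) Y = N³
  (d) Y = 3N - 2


Checking option (d) Y = 3N - 2:
  N = -0.121 -> Y = -2.362 ✓
  N = 0.567 -> Y = -0.298 ✓
  N = -0.052 -> Y = -2.157 ✓
All samples match this transformation.

(d) 3N - 2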